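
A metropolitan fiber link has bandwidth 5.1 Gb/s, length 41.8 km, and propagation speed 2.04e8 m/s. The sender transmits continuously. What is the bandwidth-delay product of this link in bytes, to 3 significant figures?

Propagation delay = 41800 / 204000000 = 0.000204902 s.
BDP = R × t_prop = 5100000000 × 0.000204902 = 1045000 bits.
In bytes: 1045000/8 = 131000 bytes.

131000 bytes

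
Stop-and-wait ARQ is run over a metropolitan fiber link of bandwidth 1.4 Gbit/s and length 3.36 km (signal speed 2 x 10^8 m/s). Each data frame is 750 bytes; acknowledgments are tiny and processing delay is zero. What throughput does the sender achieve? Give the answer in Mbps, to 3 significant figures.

158 Mbps

t_tx = L/R = 6000/1400000000 = 4.28571e-06 s.
t_prop = 3360/200000000 = 1.68e-05 s; RTT = 3.36e-05 s.
Cycle = t_tx + RTT = 3.78857e-05 s.
Throughput = L / cycle = 6000 / 3.78857e-05 = 158 Mbps.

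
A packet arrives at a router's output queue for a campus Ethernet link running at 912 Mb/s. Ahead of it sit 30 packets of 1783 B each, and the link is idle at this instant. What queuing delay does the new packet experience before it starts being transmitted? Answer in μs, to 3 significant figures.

469 μs

Each queued packet: L/R = 14264/912000000 = 15.6404 μs.
30 queued → 469.211 μs.
Queuing delay = 469 μs.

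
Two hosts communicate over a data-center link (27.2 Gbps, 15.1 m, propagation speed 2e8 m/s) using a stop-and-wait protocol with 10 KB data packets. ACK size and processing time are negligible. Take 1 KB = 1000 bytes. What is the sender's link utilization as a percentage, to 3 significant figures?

95.1 %

t_tx = L/R = 80000/27200000000 = 2.94118e-06 s.
t_prop = 15.1/200000000 = 7.55e-08 s; RTT = 1.51e-07 s.
Cycle = t_tx + RTT = 3.09218e-06 s.
Utilization = t_tx / cycle = 2.94118e-06/3.09218e-06 = 95.1 %.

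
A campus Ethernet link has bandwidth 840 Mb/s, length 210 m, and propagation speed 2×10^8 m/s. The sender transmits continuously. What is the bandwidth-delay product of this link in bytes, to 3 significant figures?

Propagation delay = 210 / 200000000 = 1.05e-06 s.
BDP = R × t_prop = 840000000 × 1.05e-06 = 882 bits.
In bytes: 882/8 = 110 bytes.

110 bytes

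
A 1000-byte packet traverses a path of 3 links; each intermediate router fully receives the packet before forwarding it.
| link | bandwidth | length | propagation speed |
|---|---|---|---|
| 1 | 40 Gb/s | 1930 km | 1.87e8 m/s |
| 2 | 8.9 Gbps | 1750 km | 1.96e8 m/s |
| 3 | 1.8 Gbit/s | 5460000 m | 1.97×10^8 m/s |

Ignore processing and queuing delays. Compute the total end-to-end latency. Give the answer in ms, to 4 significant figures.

46.97 ms

L = 1000 × 8 = 8000 bits.
Transmission delays (L/R per hop): 0.0002, 0.000898876, 0.00444444 ms; sum = 0.00554332 ms.
Propagation delays (d/s per hop): 10.3209, 8.92857, 27.7157 ms; sum = 46.9652 ms.
End-to-end = 46.97 ms.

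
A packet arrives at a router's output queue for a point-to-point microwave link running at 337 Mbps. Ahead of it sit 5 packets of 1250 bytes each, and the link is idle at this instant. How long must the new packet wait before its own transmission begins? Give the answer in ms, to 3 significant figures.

Each queued packet: L/R = 10000/337000000 = 0.0296736 ms.
5 queued → 0.148368 ms.
Queuing delay = 0.148 ms.

0.148 ms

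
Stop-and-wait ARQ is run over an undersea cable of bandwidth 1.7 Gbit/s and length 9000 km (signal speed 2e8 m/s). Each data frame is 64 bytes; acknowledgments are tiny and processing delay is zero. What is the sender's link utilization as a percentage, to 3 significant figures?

t_tx = L/R = 512/1700000000 = 3.01176e-07 s.
t_prop = 9000000/200000000 = 0.045 s; RTT = 0.09 s.
Cycle = t_tx + RTT = 0.0900003 s.
Utilization = t_tx / cycle = 3.01176e-07/0.0900003 = 0.000335 %.

0.000335 %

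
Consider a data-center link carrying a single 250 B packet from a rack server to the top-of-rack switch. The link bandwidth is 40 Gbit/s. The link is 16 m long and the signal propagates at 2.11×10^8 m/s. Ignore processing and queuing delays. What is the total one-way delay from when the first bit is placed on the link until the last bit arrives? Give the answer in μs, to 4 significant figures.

0.1258 μs

L = 250 × 8 = 2000 bits.
Transmission delay = L/R = 2000 / 40000000000 = 0.05 μs.
Propagation delay = d/s = 16 m / 211000000 m/s = 0.0758294 μs.
Total = 0.1258 μs.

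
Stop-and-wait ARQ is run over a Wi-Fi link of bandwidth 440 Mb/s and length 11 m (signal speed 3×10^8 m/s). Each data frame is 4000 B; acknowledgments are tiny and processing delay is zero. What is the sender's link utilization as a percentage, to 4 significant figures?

t_tx = L/R = 32000/440000000 = 7.27273e-05 s.
t_prop = 11/300000000 = 3.66667e-08 s; RTT = 7.33333e-08 s.
Cycle = t_tx + RTT = 7.28006e-05 s.
Utilization = t_tx / cycle = 7.27273e-05/7.28006e-05 = 99.90 %.

99.90 %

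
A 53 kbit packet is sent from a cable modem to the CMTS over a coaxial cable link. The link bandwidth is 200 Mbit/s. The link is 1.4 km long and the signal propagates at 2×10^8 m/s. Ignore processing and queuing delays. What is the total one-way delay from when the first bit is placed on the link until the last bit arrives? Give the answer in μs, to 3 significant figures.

272 μs

L = 53000 bits.
Transmission delay = L/R = 53000 / 200000000 = 265 μs.
Propagation delay = d/s = 1400 m / 200000000 m/s = 7 μs.
Total = 272 μs.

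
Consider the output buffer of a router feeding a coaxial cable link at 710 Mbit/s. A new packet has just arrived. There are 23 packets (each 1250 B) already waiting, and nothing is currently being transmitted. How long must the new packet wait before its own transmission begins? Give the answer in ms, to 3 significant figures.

0.324 ms

Each queued packet: L/R = 10000/710000000 = 0.0140845 ms.
23 queued → 0.323944 ms.
Queuing delay = 0.324 ms.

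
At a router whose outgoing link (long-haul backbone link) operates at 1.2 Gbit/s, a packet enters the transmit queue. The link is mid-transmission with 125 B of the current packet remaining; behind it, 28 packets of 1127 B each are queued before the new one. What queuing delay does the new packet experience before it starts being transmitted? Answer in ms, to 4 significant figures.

Each queued packet: L/R = 9016/1200000000 = 0.00751333 ms.
28 queued → 0.210373 ms.
Plus remaining 1000 bits of current packet: 0.000833333 ms.
Queuing delay = 0.2112 ms.

0.2112 ms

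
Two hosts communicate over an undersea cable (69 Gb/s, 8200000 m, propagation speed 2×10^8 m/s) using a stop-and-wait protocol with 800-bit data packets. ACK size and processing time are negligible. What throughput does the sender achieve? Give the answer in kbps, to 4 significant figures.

t_tx = L/R = 800/69000000000 = 1.15942e-08 s.
t_prop = 8200000/200000000 = 0.041 s; RTT = 0.082 s.
Cycle = t_tx + RTT = 0.082 s.
Throughput = L / cycle = 800 / 0.082 = 9.756 kbps.

9.756 kbps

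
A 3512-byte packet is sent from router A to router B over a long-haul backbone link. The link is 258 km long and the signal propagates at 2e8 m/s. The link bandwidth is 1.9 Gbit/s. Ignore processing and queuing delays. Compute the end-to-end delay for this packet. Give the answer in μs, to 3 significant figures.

1300 μs

L = 3512 × 8 = 28096 bits.
Transmission delay = L/R = 28096 / 1900000000 = 14.7874 μs.
Propagation delay = d/s = 258000 m / 200000000 m/s = 1290 μs.
Total = 1300 μs.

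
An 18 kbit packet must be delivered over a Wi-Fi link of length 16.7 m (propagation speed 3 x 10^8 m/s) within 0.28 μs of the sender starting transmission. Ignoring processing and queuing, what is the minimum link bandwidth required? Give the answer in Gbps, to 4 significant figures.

80.24 Gbps

Propagation delay = 16.7 / 300000000 = 0.0556667 μs.
Transmission budget = 0.28 − 0.0556667 = 0.224333 μs.
R ≥ L / t_tx = 18000 bits / 2.24333e-07 s = 80.24 Gbps.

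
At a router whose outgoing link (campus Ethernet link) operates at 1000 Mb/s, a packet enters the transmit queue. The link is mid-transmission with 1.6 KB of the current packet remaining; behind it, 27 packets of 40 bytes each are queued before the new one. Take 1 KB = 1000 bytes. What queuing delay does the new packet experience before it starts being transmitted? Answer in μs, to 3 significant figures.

Each queued packet: L/R = 320/1000000000 = 0.32 μs.
27 queued → 8.64 μs.
Plus remaining 12800 bits of current packet: 12.8 μs.
Queuing delay = 21.4 μs.

21.4 μs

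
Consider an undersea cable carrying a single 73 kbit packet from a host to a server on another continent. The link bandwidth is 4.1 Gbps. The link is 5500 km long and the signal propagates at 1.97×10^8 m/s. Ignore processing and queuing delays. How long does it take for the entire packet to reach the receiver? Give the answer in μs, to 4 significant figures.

L = 73000 bits.
Transmission delay = L/R = 73000 / 4.1e+09 = 17.8049 μs.
Propagation delay = d/s = 5500000 m / 197000000 m/s = 27918.8 μs.
Total = 27940 μs.

27940 μs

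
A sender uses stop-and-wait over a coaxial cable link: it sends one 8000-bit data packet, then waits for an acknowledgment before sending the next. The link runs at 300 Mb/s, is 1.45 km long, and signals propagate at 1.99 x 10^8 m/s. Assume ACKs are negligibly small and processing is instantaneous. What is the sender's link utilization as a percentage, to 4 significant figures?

64.66 %

t_tx = L/R = 8000/300000000 = 2.66667e-05 s.
t_prop = 1450/199000000 = 7.28643e-06 s; RTT = 1.45729e-05 s.
Cycle = t_tx + RTT = 4.12395e-05 s.
Utilization = t_tx / cycle = 2.66667e-05/4.12395e-05 = 64.66 %.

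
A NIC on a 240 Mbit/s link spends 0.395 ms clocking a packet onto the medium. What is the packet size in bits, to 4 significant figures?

94800 bits

L = R × t_tx = 240000000 b/s × 0.000395 s = 94800 bits.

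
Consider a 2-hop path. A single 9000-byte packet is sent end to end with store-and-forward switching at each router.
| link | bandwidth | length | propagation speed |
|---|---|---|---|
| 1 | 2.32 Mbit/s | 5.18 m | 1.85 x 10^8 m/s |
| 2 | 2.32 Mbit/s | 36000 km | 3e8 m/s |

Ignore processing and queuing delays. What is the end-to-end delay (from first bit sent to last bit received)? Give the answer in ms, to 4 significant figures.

L = 9000 × 8 = 72000 bits.
Transmission delay per hop = L/R = 72000/2320000 = 31.0345 ms; 2 hops → 62.069 ms.
Propagation delays (d/s per hop): 2.8e-05, 120 ms; sum = 120 ms.
End-to-end = 182.1 ms.

182.1 ms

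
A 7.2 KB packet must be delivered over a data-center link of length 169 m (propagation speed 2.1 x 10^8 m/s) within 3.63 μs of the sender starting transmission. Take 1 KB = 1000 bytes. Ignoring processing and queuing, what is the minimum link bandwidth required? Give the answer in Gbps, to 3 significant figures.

L = 57600 bits.
Propagation delay = 169 / 210000000 = 0.804762 μs.
Transmission budget = 3.63 − 0.804762 = 2.82524 μs.
R ≥ L / t_tx = 57600 bits / 2.82524e-06 s = 20.4 Gbps.

20.4 Gbps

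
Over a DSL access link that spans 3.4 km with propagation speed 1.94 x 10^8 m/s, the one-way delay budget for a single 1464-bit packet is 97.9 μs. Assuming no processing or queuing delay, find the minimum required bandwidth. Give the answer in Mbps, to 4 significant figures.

18.21 Mbps

Propagation delay = 3400 / 194000000 = 17.5258 μs.
Transmission budget = 97.9 − 17.5258 = 80.3742 μs.
R ≥ L / t_tx = 1464 bits / 8.03742e-05 s = 18.21 Mbps.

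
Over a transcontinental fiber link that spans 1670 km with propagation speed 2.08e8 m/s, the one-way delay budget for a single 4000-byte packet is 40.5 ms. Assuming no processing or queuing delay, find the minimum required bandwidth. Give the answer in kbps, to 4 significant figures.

L = 32000 bits.
Propagation delay = 1670000 / 208000000 = 8.02885 ms.
Transmission budget = 40.5 − 8.02885 = 32.4712 ms.
R ≥ L / t_tx = 32000 bits / 0.0324712 s = 985.5 kbps.

985.5 kbps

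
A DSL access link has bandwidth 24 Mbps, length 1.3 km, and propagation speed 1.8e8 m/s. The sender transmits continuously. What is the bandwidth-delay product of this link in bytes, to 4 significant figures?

21.67 bytes

Propagation delay = 1300 / 180000000 = 7.22222e-06 s.
BDP = R × t_prop = 24000000 × 7.22222e-06 = 173.333 bits.
In bytes: 173.333/8 = 21.67 bytes.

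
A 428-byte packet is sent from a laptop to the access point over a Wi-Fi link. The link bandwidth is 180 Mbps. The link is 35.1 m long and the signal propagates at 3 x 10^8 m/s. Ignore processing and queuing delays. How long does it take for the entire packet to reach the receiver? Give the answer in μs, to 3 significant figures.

19.1 μs

L = 428 × 8 = 3424 bits.
Transmission delay = L/R = 3424 / 180000000 = 19.0222 μs.
Propagation delay = d/s = 35.1 m / 300000000 m/s = 0.117 μs.
Total = 19.1 μs.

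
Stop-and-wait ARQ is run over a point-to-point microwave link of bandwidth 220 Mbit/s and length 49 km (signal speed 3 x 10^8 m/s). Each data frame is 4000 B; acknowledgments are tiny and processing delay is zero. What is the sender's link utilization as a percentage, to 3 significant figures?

30.8 %

t_tx = L/R = 32000/220000000 = 0.000145455 s.
t_prop = 49000/300000000 = 0.000163333 s; RTT = 0.000326667 s.
Cycle = t_tx + RTT = 0.000472121 s.
Utilization = t_tx / cycle = 0.000145455/0.000472121 = 30.8 %.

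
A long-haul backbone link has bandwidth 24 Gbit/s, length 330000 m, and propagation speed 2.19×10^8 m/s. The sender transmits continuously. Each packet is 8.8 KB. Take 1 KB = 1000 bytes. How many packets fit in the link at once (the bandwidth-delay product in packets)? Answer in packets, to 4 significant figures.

513.7 packets

Propagation delay = 330000 / 219000000 = 0.00150685 s.
BDP = R × t_prop = 24000000000 × 0.00150685 = 36164400 bits.
In packets of 70400 bits: 513.7 packets.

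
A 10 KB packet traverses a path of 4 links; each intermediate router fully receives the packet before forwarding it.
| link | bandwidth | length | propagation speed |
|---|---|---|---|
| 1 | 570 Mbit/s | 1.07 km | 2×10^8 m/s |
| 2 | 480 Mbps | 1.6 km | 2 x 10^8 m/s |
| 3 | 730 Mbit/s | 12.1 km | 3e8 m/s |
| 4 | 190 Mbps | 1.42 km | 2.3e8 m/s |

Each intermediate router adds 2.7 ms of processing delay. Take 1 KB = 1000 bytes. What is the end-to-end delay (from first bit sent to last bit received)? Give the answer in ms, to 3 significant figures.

L = 80000 bits.
Transmission delays (L/R per hop): 0.140351, 0.166667, 0.109589, 0.421053 ms; sum = 0.837659 ms.
Propagation delays (d/s per hop): 0.00535, 0.008, 0.0403333, 0.00617391 ms; sum = 0.0598572 ms.
Processing at 3 router(s): 3 × 2.7 ms = 8.1 ms.
End-to-end = 9.00 ms.

9.00 ms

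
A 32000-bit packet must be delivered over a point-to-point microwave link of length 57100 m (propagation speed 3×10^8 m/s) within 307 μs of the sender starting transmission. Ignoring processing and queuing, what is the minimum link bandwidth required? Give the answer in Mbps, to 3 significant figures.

274 Mbps

Propagation delay = 57100 / 300000000 = 190.333 μs.
Transmission budget = 307 − 190.333 = 116.667 μs.
R ≥ L / t_tx = 32000 bits / 0.000116667 s = 274 Mbps.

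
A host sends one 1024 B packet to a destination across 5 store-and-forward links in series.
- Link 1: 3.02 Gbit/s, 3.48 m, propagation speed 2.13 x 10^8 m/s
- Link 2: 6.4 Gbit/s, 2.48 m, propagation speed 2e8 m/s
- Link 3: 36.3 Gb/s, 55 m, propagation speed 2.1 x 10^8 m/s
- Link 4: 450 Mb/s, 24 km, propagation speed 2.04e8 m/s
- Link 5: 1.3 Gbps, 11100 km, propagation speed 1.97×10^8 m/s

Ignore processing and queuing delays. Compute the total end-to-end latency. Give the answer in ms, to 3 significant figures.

L = 1024 × 8 = 8192 bits.
Transmission delays (L/R per hop): 0.00271258, 0.00128, 0.000225675, 0.0182044, 0.00630154 ms; sum = 0.0287242 ms.
Propagation delays (d/s per hop): 1.6338e-05, 1.24e-05, 0.000261905, 0.117647, 56.3452 ms; sum = 56.4631 ms.
End-to-end = 56.5 ms.

56.5 ms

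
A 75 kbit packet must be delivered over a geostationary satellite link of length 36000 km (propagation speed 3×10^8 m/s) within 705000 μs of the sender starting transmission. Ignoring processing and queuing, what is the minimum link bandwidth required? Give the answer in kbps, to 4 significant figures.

128.2 kbps

Propagation delay = 36000000 / 300000000 = 120000 μs.
Transmission budget = 705000 − 120000 = 585000 μs.
R ≥ L / t_tx = 75000 bits / 0.585 s = 128.2 kbps.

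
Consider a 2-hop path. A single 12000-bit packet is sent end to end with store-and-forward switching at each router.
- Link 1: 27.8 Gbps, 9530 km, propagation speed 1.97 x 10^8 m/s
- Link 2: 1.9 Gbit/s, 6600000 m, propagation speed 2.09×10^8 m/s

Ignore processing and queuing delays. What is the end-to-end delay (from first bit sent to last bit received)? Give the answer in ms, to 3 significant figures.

Transmission delays (L/R per hop): 0.000431655, 0.00631579 ms; sum = 0.00674744 ms.
Propagation delays (d/s per hop): 48.3756, 31.5789 ms; sum = 79.9546 ms.
End-to-end = 80.0 ms.

80.0 ms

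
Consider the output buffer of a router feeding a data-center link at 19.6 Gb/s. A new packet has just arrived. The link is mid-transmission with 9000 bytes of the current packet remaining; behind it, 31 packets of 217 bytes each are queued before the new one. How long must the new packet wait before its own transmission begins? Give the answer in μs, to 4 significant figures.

Each queued packet: L/R = 1736/19600000000 = 0.0885714 μs.
31 queued → 2.74571 μs.
Plus remaining 72000 bits of current packet: 3.67347 μs.
Queuing delay = 6.419 μs.

6.419 μs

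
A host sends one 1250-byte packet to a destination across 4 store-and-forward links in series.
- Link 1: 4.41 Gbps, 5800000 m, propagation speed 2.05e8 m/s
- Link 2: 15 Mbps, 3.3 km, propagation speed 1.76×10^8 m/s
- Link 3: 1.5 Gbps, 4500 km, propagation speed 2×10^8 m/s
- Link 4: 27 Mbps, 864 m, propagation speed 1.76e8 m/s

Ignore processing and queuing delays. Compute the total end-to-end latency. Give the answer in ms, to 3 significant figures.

L = 1250 × 8 = 10000 bits.
Transmission delays (L/R per hop): 0.00226757, 0.666667, 0.00666667, 0.37037 ms; sum = 1.04597 ms.
Propagation delays (d/s per hop): 28.2927, 0.01875, 22.5, 0.00490909 ms; sum = 50.8163 ms.
End-to-end = 51.9 ms.

51.9 ms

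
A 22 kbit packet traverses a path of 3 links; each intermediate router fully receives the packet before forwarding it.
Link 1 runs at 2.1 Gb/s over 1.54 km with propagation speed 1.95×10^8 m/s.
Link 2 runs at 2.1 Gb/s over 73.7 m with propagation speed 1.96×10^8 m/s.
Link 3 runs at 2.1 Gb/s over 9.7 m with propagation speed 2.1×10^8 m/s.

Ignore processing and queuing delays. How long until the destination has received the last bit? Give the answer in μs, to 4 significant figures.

L = 22000 bits.
Transmission delay per hop = L/R = 22000/2100000000 = 10.4762 μs; 3 hops → 31.4286 μs.
Propagation delays (d/s per hop): 7.89744, 0.37602, 0.0461905 μs; sum = 8.31965 μs.
End-to-end = 39.75 μs.

39.75 μs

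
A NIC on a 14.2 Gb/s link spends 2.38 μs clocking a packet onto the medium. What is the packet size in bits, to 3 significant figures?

L = R × t_tx = 14200000000 b/s × 2.38e-06 s = 33796 bits.

33800 bits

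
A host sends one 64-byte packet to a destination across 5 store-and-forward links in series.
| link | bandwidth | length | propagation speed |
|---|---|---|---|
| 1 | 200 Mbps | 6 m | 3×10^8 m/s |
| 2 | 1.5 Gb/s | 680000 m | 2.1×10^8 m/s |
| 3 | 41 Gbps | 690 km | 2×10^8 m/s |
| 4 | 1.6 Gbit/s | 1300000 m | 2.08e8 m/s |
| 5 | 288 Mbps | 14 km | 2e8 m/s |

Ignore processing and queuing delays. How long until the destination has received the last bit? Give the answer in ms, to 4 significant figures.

13.01 ms

L = 64 × 8 = 512 bits.
Transmission delays (L/R per hop): 0.00256, 0.000341333, 1.24878e-05, 0.00032, 0.00177778 ms; sum = 0.0050116 ms.
Propagation delays (d/s per hop): 2e-05, 3.2381, 3.45, 6.25, 0.07 ms; sum = 13.0081 ms.
End-to-end = 13.01 ms.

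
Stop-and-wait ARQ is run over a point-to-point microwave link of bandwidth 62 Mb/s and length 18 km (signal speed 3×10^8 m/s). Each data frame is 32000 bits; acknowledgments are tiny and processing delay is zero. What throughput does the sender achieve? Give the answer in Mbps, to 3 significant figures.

t_tx = L/R = 32000/62000000 = 0.000516129 s.
t_prop = 18000/300000000 = 6e-05 s; RTT = 0.00012 s.
Cycle = t_tx + RTT = 0.000636129 s.
Throughput = L / cycle = 32000 / 0.000636129 = 50.3 Mbps.

50.3 Mbps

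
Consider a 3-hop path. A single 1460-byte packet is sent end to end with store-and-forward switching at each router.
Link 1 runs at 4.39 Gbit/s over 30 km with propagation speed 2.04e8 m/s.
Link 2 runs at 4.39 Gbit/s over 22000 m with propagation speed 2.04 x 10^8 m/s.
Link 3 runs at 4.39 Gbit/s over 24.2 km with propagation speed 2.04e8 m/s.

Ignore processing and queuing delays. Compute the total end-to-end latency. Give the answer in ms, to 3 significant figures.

0.382 ms

L = 1460 × 8 = 11680 bits.
Transmission delay per hop = L/R = 11680/4390000000 = 0.00266059 ms; 3 hops → 0.00798178 ms.
Propagation delays (d/s per hop): 0.147059, 0.107843, 0.118627 ms; sum = 0.373529 ms.
End-to-end = 0.382 ms.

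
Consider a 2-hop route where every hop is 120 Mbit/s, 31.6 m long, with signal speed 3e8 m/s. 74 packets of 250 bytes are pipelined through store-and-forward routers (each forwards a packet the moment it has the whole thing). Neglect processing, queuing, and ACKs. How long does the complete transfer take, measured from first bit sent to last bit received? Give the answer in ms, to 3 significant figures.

Per-hop transmission t_tx = L/R = 2000/120000000 = 0.0166667 ms.
Per-hop propagation t_prop = 31.6/300000000 = 0.000105333 ms.
Pipeline fill: first packet needs 2·t_tx to clear all hops; remaining 73 packets each add one t_tx.
Total = (2+74-1)·t_tx + 2·t_prop = 75·0.0166667 + 2·0.000105333 = 1.25 ms.

1.25 ms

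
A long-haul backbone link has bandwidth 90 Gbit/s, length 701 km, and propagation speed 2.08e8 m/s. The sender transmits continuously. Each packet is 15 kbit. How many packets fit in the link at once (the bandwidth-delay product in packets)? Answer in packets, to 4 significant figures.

20220 packets

Propagation delay = 701000 / 208000000 = 0.00337019 s.
BDP = R × t_prop = 90000000000 × 0.00337019 = 303317000 bits.
In packets of 15000 bits: 20220 packets.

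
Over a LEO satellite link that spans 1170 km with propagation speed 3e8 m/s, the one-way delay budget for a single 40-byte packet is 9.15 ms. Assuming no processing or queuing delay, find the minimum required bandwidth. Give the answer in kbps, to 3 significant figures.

61.0 kbps

L = 320 bits.
Propagation delay = 1170000 / 300000000 = 3.9 ms.
Transmission budget = 9.15 − 3.9 = 5.25 ms.
R ≥ L / t_tx = 320 bits / 0.00525 s = 61.0 kbps.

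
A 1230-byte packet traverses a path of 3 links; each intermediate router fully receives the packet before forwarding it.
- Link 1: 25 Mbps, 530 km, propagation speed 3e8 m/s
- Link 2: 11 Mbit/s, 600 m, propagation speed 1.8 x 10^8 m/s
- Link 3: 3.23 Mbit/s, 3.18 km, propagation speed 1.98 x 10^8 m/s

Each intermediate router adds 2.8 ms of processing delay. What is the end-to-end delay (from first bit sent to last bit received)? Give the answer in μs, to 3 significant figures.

L = 1230 × 8 = 9840 bits.
Transmission delays (L/R per hop): 393.6, 894.545, 3046.44 μs; sum = 4334.59 μs.
Propagation delays (d/s per hop): 1766.67, 3.33333, 16.0606 μs; sum = 1786.06 μs.
Processing at 2 router(s): 2 × 2.8 ms = 5600 μs.
End-to-end = 11700 μs.

11700 μs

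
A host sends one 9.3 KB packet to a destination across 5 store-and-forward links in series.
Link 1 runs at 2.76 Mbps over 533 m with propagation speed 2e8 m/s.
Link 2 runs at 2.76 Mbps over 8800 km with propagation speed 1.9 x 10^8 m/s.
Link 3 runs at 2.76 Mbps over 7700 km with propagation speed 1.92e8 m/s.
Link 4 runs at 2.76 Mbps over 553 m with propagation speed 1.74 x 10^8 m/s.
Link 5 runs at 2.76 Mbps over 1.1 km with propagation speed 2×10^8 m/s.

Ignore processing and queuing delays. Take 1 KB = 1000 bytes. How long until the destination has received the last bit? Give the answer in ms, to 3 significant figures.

221 ms

L = 74400 bits.
Transmission delay per hop = L/R = 74400/2760000 = 26.9565 ms; 5 hops → 134.783 ms.
Propagation delays (d/s per hop): 0.002665, 46.3158, 40.1042, 0.00317816, 0.0055 ms; sum = 86.4313 ms.
End-to-end = 221 ms.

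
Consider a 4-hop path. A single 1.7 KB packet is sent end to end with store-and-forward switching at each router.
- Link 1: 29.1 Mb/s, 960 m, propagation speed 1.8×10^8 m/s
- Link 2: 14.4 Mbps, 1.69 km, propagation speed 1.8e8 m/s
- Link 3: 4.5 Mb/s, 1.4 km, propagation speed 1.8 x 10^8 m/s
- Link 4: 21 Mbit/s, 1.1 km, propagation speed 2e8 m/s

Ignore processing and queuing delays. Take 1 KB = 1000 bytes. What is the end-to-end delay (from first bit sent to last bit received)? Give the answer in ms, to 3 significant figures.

5.11 ms

L = 13600 bits.
Transmission delays (L/R per hop): 0.467354, 0.944444, 3.02222, 0.647619 ms; sum = 5.08164 ms.
Propagation delays (d/s per hop): 0.00533333, 0.00938889, 0.00777778, 0.0055 ms; sum = 0.028 ms.
End-to-end = 5.11 ms.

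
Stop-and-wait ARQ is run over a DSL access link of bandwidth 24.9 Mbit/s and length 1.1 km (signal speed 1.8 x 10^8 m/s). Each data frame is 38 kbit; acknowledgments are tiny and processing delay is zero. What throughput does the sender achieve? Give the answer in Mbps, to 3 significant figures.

t_tx = L/R = 38000/24900000 = 0.0015261 s.
t_prop = 1100/180000000 = 6.11111e-06 s; RTT = 1.22222e-05 s.
Cycle = t_tx + RTT = 0.00153833 s.
Throughput = L / cycle = 38000 / 0.00153833 = 24.7 Mbps.

24.7 Mbps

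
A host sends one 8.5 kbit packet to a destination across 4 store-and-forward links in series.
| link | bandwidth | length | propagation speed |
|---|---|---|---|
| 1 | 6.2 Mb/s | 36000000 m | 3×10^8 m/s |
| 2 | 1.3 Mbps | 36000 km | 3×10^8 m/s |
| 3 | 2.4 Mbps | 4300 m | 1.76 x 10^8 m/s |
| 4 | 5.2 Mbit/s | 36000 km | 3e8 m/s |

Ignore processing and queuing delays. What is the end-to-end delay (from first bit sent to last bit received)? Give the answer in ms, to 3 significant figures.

L = 8500 bits.
Transmission delays (L/R per hop): 1.37097, 6.53846, 3.54167, 1.63462 ms; sum = 13.0857 ms.
Propagation delays (d/s per hop): 120, 120, 0.0244318, 120 ms; sum = 360.024 ms.
End-to-end = 373 ms.

373 ms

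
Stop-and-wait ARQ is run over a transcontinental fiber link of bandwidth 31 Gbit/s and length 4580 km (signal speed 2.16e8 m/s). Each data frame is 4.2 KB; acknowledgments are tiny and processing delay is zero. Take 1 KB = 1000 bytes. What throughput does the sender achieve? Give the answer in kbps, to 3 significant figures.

t_tx = L/R = 33600/31000000000 = 1.08387e-06 s.
t_prop = 4580000/216000000 = 0.0212037 s; RTT = 0.0424074 s.
Cycle = t_tx + RTT = 0.0424085 s.
Throughput = L / cycle = 33600 / 0.0424085 = 792 kbps.

792 kbps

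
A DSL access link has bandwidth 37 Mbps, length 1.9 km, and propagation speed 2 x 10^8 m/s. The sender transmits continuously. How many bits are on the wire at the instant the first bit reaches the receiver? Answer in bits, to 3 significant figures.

352 bits

Propagation delay = 1900 / 200000000 = 9.5e-06 s.
BDP = R × t_prop = 37000000 × 9.5e-06 = 351.5 bits.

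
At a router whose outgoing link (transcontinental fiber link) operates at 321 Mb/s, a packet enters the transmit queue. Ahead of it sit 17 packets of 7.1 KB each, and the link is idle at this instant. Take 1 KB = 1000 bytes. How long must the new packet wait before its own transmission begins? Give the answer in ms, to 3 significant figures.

Each queued packet: L/R = 56800/321000000 = 0.176947 ms.
17 queued → 3.0081 ms.
Queuing delay = 3.01 ms.

3.01 ms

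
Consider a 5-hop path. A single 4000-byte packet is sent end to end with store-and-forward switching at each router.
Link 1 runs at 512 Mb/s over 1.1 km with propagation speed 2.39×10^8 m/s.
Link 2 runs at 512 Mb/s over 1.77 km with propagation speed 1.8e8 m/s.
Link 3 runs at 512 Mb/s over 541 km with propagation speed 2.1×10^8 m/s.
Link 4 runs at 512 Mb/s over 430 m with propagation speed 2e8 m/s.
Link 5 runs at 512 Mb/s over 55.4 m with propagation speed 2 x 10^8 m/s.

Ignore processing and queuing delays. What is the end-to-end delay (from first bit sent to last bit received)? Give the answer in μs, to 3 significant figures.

L = 4000 × 8 = 32000 bits.
Transmission delay per hop = L/R = 32000/512000000 = 62.5 μs; 5 hops → 312.5 μs.
Propagation delays (d/s per hop): 4.60251, 9.83333, 2576.19, 2.15, 0.277 μs; sum = 2593.05 μs.
End-to-end = 2910 μs.

2910 μs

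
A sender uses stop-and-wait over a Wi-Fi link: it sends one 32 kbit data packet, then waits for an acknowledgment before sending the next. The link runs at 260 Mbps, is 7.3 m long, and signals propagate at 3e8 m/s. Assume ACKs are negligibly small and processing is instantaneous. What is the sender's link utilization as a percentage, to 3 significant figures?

100 %

t_tx = L/R = 32000/260000000 = 0.000123077 s.
t_prop = 7.3/300000000 = 2.43333e-08 s; RTT = 4.86667e-08 s.
Cycle = t_tx + RTT = 0.000123126 s.
Utilization = t_tx / cycle = 0.000123077/0.000123126 = 100 %.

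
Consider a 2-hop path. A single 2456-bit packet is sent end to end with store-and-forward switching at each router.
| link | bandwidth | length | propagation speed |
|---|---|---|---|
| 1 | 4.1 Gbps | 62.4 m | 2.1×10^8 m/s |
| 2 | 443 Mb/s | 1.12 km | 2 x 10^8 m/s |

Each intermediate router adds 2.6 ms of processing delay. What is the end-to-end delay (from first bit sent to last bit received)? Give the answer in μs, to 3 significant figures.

Transmission delays (L/R per hop): 0.599024, 5.54402 μs; sum = 6.14304 μs.
Propagation delays (d/s per hop): 0.297143, 5.6 μs; sum = 5.89714 μs.
Processing at 1 router(s): 1 × 2.6 ms = 2600 μs.
End-to-end = 2610 μs.

2610 μs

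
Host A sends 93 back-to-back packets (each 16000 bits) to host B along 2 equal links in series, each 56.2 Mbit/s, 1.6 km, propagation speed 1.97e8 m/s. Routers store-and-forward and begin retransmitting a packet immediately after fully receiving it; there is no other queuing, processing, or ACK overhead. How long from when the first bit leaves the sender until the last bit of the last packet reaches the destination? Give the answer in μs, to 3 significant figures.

Per-hop transmission t_tx = L/R = 16000/56200000 = 284.698 μs.
Per-hop propagation t_prop = 1600/197000000 = 8.12183 μs.
Pipeline fill: first packet needs 2·t_tx to clear all hops; remaining 92 packets each add one t_tx.
Total = (2+93-1)·t_tx + 2·t_prop = 94·284.698 + 2·8.12183 = 26800 μs.

26800 μs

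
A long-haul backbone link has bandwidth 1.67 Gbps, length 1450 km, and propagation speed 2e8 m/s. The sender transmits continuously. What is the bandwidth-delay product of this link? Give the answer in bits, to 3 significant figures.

12100000 bits

Propagation delay = 1450000 / 200000000 = 0.00725 s.
BDP = R × t_prop = 1670000000 × 0.00725 = 12107500 bits.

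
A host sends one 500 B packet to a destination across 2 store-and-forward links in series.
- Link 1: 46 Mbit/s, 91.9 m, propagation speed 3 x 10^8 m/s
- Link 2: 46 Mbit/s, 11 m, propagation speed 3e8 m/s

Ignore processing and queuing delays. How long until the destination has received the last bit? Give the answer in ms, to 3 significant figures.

0.174 ms

L = 500 × 8 = 4000 bits.
Transmission delay per hop = L/R = 4000/46000000 = 0.0869565 ms; 2 hops → 0.173913 ms.
Propagation delays (d/s per hop): 0.000306333, 3.66667e-05 ms; sum = 0.000343 ms.
End-to-end = 0.174 ms.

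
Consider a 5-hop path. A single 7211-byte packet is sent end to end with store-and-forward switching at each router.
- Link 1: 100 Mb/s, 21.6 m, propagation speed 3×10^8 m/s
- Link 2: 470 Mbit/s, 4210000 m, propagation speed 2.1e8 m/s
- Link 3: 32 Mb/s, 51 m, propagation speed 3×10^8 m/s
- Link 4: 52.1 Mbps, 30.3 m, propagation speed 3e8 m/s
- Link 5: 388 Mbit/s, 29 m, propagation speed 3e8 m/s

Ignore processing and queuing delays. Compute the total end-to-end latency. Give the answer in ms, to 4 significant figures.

23.81 ms

L = 7211 × 8 = 57688 bits.
Transmission delays (L/R per hop): 0.57688, 0.12274, 1.80275, 1.10726, 0.14868 ms; sum = 3.75831 ms.
Propagation delays (d/s per hop): 7.2e-05, 20.0476, 0.00017, 0.000101, 9.66667e-05 ms; sum = 20.0481 ms.
End-to-end = 23.81 ms.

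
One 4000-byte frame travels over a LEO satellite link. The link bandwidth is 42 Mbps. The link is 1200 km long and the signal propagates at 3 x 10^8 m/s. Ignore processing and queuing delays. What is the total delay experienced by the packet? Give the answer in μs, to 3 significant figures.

L = 4000 × 8 = 32000 bits.
Transmission delay = L/R = 32000 / 42000000 = 761.905 μs.
Propagation delay = d/s = 1200000 m / 300000000 m/s = 4000 μs.
Total = 4760 μs.

4760 μs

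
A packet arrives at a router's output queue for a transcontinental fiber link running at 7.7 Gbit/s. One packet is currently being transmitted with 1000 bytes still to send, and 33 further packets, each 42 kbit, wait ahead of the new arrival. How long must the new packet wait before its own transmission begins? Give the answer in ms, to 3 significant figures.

Each queued packet: L/R = 42000/7700000000 = 0.00545455 ms.
33 queued → 0.18 ms.
Plus remaining 8000 bits of current packet: 0.00103896 ms.
Queuing delay = 0.181 ms.

0.181 ms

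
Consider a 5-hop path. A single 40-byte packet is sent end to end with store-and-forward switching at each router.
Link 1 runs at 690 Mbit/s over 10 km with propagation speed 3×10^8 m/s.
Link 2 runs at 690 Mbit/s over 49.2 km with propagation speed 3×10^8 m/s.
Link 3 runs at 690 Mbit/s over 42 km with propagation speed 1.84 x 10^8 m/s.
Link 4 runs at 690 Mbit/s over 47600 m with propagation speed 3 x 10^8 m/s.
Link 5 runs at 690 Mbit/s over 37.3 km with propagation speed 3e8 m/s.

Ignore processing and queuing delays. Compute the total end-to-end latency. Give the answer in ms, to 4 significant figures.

0.7109 ms

L = 40 × 8 = 320 bits.
Transmission delay per hop = L/R = 320/690000000 = 0.000463768 ms; 5 hops → 0.00231884 ms.
Propagation delays (d/s per hop): 0.0333333, 0.164, 0.228261, 0.158667, 0.124333 ms; sum = 0.708594 ms.
End-to-end = 0.7109 ms.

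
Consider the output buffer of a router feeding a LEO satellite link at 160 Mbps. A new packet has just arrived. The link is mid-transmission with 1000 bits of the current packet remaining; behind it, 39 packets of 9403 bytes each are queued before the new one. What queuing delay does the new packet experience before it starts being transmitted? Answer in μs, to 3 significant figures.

18300 μs

Each queued packet: L/R = 75224/160000000 = 470.15 μs.
39 queued → 18335.9 μs.
Plus remaining 1000 bits of current packet: 6.25 μs.
Queuing delay = 18300 μs.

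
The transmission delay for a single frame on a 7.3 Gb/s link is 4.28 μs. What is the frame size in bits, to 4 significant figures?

31240 bits

L = R × t_tx = 7300000000 b/s × 4.28e-06 s = 31244 bits.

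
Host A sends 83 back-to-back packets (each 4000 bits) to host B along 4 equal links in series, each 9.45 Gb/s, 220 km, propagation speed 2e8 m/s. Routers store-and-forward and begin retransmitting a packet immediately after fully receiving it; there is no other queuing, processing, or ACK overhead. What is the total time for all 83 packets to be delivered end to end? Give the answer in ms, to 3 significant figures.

4.44 ms

Per-hop transmission t_tx = L/R = 4000/9450000000 = 0.00042328 ms.
Per-hop propagation t_prop = 220000/200000000 = 1.1 ms.
Pipeline fill: first packet needs 4·t_tx to clear all hops; remaining 82 packets each add one t_tx.
Total = (4+83-1)·t_tx + 4·t_prop = 86·0.00042328 + 4·1.1 = 4.44 ms.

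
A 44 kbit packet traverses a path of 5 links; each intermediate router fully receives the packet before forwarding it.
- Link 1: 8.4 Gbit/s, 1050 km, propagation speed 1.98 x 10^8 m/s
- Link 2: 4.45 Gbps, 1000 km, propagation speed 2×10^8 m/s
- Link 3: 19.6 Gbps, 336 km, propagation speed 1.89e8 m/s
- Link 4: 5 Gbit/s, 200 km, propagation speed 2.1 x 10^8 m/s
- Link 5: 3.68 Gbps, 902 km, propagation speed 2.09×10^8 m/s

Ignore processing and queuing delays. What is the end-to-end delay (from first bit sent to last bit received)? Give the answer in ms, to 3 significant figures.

L = 44000 bits.
Transmission delays (L/R per hop): 0.0052381, 0.00988764, 0.0022449, 0.0088, 0.0119565 ms; sum = 0.0381272 ms.
Propagation delays (d/s per hop): 5.30303, 5, 1.77778, 0.952381, 4.31579 ms; sum = 17.349 ms.
End-to-end = 17.4 ms.

17.4 ms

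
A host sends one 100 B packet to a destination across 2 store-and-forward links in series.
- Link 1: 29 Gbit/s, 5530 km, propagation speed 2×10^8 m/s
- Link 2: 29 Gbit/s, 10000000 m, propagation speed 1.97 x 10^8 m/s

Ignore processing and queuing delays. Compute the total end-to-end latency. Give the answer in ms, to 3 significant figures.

78.4 ms

L = 100 × 8 = 800 bits.
Transmission delay per hop = L/R = 800/29000000000 = 2.75862e-05 ms; 2 hops → 5.51724e-05 ms.
Propagation delays (d/s per hop): 27.65, 50.7614 ms; sum = 78.4114 ms.
End-to-end = 78.4 ms.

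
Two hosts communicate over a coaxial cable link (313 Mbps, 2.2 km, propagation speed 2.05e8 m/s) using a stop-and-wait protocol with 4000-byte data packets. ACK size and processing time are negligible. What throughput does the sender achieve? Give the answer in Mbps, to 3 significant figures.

259 Mbps

t_tx = L/R = 32000/313000000 = 0.000102236 s.
t_prop = 2200/2.05e+08 = 1.07317e-05 s; RTT = 2.14634e-05 s.
Cycle = t_tx + RTT = 0.0001237 s.
Throughput = L / cycle = 32000 / 0.0001237 = 259 Mbps.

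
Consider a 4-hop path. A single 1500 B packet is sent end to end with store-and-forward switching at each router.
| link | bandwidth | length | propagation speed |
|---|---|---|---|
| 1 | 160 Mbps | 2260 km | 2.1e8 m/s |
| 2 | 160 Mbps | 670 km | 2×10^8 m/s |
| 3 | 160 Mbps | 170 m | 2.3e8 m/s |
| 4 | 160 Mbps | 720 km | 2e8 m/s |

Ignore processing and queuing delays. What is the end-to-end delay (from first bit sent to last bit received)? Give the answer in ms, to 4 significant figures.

L = 1500 × 8 = 12000 bits.
Transmission delay per hop = L/R = 12000/160000000 = 0.075 ms; 4 hops → 0.3 ms.
Propagation delays (d/s per hop): 10.7619, 3.35, 0.00073913, 3.6 ms; sum = 17.7126 ms.
End-to-end = 18.01 ms.

18.01 ms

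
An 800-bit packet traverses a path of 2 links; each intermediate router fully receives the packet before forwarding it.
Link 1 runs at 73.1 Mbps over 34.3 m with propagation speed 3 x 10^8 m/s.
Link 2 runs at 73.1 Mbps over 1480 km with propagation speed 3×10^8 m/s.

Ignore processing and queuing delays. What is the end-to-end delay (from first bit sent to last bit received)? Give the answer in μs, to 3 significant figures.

Transmission delay per hop = L/R = 800/73100000 = 10.9439 μs; 2 hops → 21.8878 μs.
Propagation delays (d/s per hop): 0.114333, 4933.33 μs; sum = 4933.45 μs.
End-to-end = 4960 μs.

4960 μs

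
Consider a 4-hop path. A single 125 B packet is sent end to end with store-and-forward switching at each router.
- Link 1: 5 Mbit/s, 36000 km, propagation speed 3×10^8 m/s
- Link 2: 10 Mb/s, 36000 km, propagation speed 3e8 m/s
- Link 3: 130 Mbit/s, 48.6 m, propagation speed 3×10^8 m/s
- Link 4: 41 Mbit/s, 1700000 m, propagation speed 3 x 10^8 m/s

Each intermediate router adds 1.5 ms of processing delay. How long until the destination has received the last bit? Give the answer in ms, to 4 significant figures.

250.5 ms

L = 125 × 8 = 1000 bits.
Transmission delays (L/R per hop): 0.2, 0.1, 0.00769231, 0.0243902 ms; sum = 0.332083 ms.
Propagation delays (d/s per hop): 120, 120, 0.000162, 5.66667 ms; sum = 245.667 ms.
Processing at 3 router(s): 3 × 1.5 ms = 4.5 ms.
End-to-end = 250.5 ms.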